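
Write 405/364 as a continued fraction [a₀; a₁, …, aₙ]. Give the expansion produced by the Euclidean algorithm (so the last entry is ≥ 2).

405 = 1*364 + 41
364 = 8*41 + 36
41 = 1*36 + 5
36 = 7*5 + 1
5 = 5*1 + 0  (stop)
So 405/364 = [1; 8, 1, 7, 5].

[1; 8, 1, 7, 5]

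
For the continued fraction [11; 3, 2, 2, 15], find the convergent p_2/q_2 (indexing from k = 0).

Using pₖ = aₖpₖ₋₁ + pₖ₋₂, qₖ = aₖqₖ₋₁ + qₖ₋₂ (with p₋₁=1, p₋₂=0, q₋₁=0, q₋₂=1):
  k=0: a=11, p=11, q=1
  k=1: a=3, p=34, q=3
  k=2: a=2, p=79, q=7

79/7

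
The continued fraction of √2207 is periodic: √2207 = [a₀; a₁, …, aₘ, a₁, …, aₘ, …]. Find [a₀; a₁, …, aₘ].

a₀ = ⌊√2207⌋ = 46.
With m₀=0, d₀=1 and mₖ₊₁ = dₖaₖ − mₖ, dₖ₊₁ = (n − mₖ₊₁²)/dₖ, aₖ₊₁ = ⌊(a₀+mₖ₊₁)/dₖ₊₁⌋:
  k=1: m=46, d=91, a=1
  k=2: m=45, d=2, a=45
  k=3: m=45, d=91, a=1
  k=4: m=46, d=1, a=92
d=1 and a=2a₀=92 at k=4, so the next step gives (m, d) = (46, 91) again — its k=1 value — and the period has length 4.

[46; 1, 45, 1, 92]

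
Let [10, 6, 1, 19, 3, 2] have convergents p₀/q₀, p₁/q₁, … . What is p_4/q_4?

Using pₖ = aₖpₖ₋₁ + pₖ₋₂, qₖ = aₖqₖ₋₁ + qₖ₋₂ (with p₋₁=1, p₋₂=0, q₋₁=0, q₋₂=1):
  k=0: a=10, p=10, q=1
  k=1: a=6, p=61, q=6
  k=2: a=1, p=71, q=7
  k=3: a=19, p=1410, q=139
  k=4: a=3, p=4301, q=424

4301/424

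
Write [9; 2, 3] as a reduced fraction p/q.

Using pₖ = aₖpₖ₋₁ + pₖ₋₂ and qₖ = aₖqₖ₋₁ + qₖ₋₂:
  k=0: a=9, p=9, q=1
  k=1: a=2, p=19, q=2
  k=2: a=3, p=66, q=7

66/7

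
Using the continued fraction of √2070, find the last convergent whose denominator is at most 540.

16561/364

√2070 = [45; 2, 90, …] (period length 2).
Convergents:
  p_0/q_0 = 45/1
  p_1/q_1 = 91/2
  p_2/q_2 = 8235/181
  p_3/q_3 = 16561/364
  p_4/q_4 = 1498725/32941
q_3 = 364 ≤ 540 < 32941 = q_4, so the answer is 16561/364.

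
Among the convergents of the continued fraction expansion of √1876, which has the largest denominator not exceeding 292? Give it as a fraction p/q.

8446/195

√1876 = [43; 3, 5, 12, 5, 3, 86, …] (period length 6).
Convergents:
  p_0/q_0 = 43/1
  p_1/q_1 = 130/3
  p_2/q_2 = 693/16
  p_3/q_3 = 8446/195
  p_4/q_4 = 42923/991
q_3 = 195 ≤ 292 < 991 = q_4, so the answer is 8446/195.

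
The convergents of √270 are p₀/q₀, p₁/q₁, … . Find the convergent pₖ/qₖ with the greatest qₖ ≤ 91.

723/44

√270 = [16; 2, 3, 6, 3, 2, 32, …] (period length 6).
Convergents:
  p_0/q_0 = 16/1
  p_1/q_1 = 33/2
  p_2/q_2 = 115/7
  p_3/q_3 = 723/44
  p_4/q_4 = 2284/139
q_3 = 44 ≤ 91 < 139 = q_4, so the answer is 723/44.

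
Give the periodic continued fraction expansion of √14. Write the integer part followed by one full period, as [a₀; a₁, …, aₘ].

a₀ = ⌊√14⌋ = 3.
With m₀=0, d₀=1 and mₖ₊₁ = dₖaₖ − mₖ, dₖ₊₁ = (n − mₖ₊₁²)/dₖ, aₖ₊₁ = ⌊(a₀+mₖ₊₁)/dₖ₊₁⌋:
  k=1: m=3, d=5, a=1
  k=2: m=2, d=2, a=2
  k=3: m=2, d=5, a=1
  k=4: m=3, d=1, a=6
d=1 and a=2a₀=6 at k=4, so the next step gives (m, d) = (3, 5) again — its k=1 value — and the period has length 4.

[3; 1, 2, 1, 6]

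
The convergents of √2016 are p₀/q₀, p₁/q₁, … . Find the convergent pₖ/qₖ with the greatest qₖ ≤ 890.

39916/889

√2016 = [44; 1, 8, 1, 88, …] (period length 4).
Convergents:
  p_0/q_0 = 44/1
  p_1/q_1 = 45/1
  p_2/q_2 = 404/9
  p_3/q_3 = 449/10
  p_4/q_4 = 39916/889
  p_5/q_5 = 40365/899
q_4 = 889 ≤ 890 < 899 = q_5, so the answer is 39916/889.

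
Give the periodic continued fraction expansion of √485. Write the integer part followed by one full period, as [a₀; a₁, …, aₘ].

a₀ = ⌊√485⌋ = 22.
With m₀=0, d₀=1 and mₖ₊₁ = dₖaₖ − mₖ, dₖ₊₁ = (n − mₖ₊₁²)/dₖ, aₖ₊₁ = ⌊(a₀+mₖ₊₁)/dₖ₊₁⌋:
  k=1: m=22, d=1, a=44
d=1 and a=2a₀=44 at k=1, so the next step gives (m, d) = (22, 1) again — its k=1 value — and the period has length 1.

[22; 44]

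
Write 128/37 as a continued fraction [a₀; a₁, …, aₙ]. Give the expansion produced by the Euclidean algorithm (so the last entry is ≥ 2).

[3; 2, 5, 1, 2]

128 = 3×37 + 17
37 = 2×17 + 3
17 = 5×3 + 2
3 = 1×2 + 1
2 = 2×1 + 0  (stop)
So 128/37 = [3; 2, 5, 1, 2].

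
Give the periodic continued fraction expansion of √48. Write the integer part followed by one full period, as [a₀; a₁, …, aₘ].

[6; 1, 12]

a₀ = ⌊√48⌋ = 6.
With m₀=0, d₀=1 and mₖ₊₁ = dₖaₖ − mₖ, dₖ₊₁ = (n − mₖ₊₁²)/dₖ, aₖ₊₁ = ⌊(a₀+mₖ₊₁)/dₖ₊₁⌋:
  k=1: m=6, d=12, a=1
  k=2: m=6, d=1, a=12
d=1 and a=2a₀=12 at k=2, so the next step gives (m, d) = (6, 12) again — its k=1 value — and the period has length 2.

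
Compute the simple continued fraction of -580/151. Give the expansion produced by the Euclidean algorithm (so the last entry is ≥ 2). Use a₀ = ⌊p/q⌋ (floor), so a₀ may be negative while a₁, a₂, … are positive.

[-4; 6, 3, 2, 3]

-580 = -4*151 + 24
151 = 6*24 + 7
24 = 3*7 + 3
7 = 2*3 + 1
3 = 3*1 + 0  (stop)
So -580/151 = [-4; 6, 3, 2, 3].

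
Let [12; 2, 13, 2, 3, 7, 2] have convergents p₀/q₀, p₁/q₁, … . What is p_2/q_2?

337/27

Using pₖ = aₖpₖ₋₁ + pₖ₋₂, qₖ = aₖqₖ₋₁ + qₖ₋₂ (with p₋₁=1, p₋₂=0, q₋₁=0, q₋₂=1):
  k=0: a=12, p=12, q=1
  k=1: a=2, p=25, q=2
  k=2: a=13, p=337, q=27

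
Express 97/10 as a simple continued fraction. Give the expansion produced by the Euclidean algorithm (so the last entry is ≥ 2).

97 = 9·10 + 7
10 = 1·7 + 3
7 = 2·3 + 1
3 = 3·1 + 0  (stop)
So 97/10 = [9; 1, 2, 3].

[9; 1, 2, 3]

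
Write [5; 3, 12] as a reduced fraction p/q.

197/37

Fold from the inside: start with 12/1.
  3 + 1/12 = 37/12
  5 + 12/37 = 197/37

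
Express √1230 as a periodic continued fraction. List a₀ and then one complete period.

a₀ = ⌊√1230⌋ = 35.
With m₀=0, d₀=1 and mₖ₊₁ = dₖaₖ − mₖ, dₖ₊₁ = (n − mₖ₊₁²)/dₖ, aₖ₊₁ = ⌊(a₀+mₖ₊₁)/dₖ₊₁⌋:
  k=1: m=35, d=5, a=14
  k=2: m=35, d=1, a=70
d=1 and a=2a₀=70 at k=2, so the next step gives (m, d) = (35, 5) again — its k=1 value — and the period has length 2.

[35; 14, 70]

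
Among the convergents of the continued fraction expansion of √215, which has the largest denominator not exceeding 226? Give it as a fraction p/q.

√215 = [14; 1, 1, 1, 28, …] (period length 4).
Convergents:
  p_0/q_0 = 14/1
  p_1/q_1 = 15/1
  p_2/q_2 = 29/2
  p_3/q_3 = 44/3
  p_4/q_4 = 1261/86
  p_5/q_5 = 1305/89
  p_6/q_6 = 2566/175
  p_7/q_7 = 3871/264
q_6 = 175 ≤ 226 < 264 = q_7, so the answer is 2566/175.

2566/175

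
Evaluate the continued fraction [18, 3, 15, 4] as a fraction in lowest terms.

3427/187

Using pₖ = aₖpₖ₋₁ + pₖ₋₂ and qₖ = aₖqₖ₋₁ + qₖ₋₂:
  k=0: a=18, p=18, q=1
  k=1: a=3, p=55, q=3
  k=2: a=15, p=843, q=46
  k=3: a=4, p=3427, q=187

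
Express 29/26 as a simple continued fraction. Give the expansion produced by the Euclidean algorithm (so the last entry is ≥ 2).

[1; 8, 1, 2]

29 = 1·26 + 3
26 = 8·3 + 2
3 = 1·2 + 1
2 = 2·1 + 0  (stop)
So 29/26 = [1; 8, 1, 2].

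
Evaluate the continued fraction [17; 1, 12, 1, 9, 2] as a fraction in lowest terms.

5235/292

Using pₖ = aₖpₖ₋₁ + pₖ₋₂ and qₖ = aₖqₖ₋₁ + qₖ₋₂:
  k=0: a=17, p=17, q=1
  k=1: a=1, p=18, q=1
  k=2: a=12, p=233, q=13
  k=3: a=1, p=251, q=14
  k=4: a=9, p=2492, q=139
  k=5: a=2, p=5235, q=292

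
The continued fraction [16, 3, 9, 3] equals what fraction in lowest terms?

1420/87

Using pₖ = aₖpₖ₋₁ + pₖ₋₂ and qₖ = aₖqₖ₋₁ + qₖ₋₂:
  k=0: a=16, p=16, q=1
  k=1: a=3, p=49, q=3
  k=2: a=9, p=457, q=28
  k=3: a=3, p=1420, q=87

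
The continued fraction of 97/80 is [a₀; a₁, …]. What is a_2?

1

97 = 1·80 + 17   →  a_0 = 1
80 = 4·17 + 12   →  a_1 = 4
17 = 1·12 + 5   →  a_2 = 1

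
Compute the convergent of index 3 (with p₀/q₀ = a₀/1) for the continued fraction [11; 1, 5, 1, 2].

Using pₖ = aₖpₖ₋₁ + pₖ₋₂, qₖ = aₖqₖ₋₁ + qₖ₋₂ (with p₋₁=1, p₋₂=0, q₋₁=0, q₋₂=1):
  k=0: a=11, p=11, q=1
  k=1: a=1, p=12, q=1
  k=2: a=5, p=71, q=6
  k=3: a=1, p=83, q=7

83/7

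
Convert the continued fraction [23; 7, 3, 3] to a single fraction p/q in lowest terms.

1689/73

Fold from the inside: start with 3/1.
  3 + 1/3 = 10/3
  7 + 3/10 = 73/10
  23 + 10/73 = 1689/73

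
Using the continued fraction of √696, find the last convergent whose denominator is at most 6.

√696 = [26; 2, 1, 1, 1, 1, 1, 2, 52, …] (period length 8).
Convergents:
  p_0/q_0 = 26/1
  p_1/q_1 = 53/2
  p_2/q_2 = 79/3
  p_3/q_3 = 132/5
  p_4/q_4 = 211/8
q_3 = 5 ≤ 6 < 8 = q_4, so the answer is 132/5.

132/5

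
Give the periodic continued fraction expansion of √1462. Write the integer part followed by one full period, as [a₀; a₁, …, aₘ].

a₀ = ⌊√1462⌋ = 38.
With m₀=0, d₀=1 and mₖ₊₁ = dₖaₖ − mₖ, dₖ₊₁ = (n − mₖ₊₁²)/dₖ, aₖ₊₁ = ⌊(a₀+mₖ₊₁)/dₖ₊₁⌋:
  k=1: m=38, d=18, a=4
  k=2: m=34, d=17, a=4
  k=3: m=34, d=18, a=4
  k=4: m=38, d=1, a=76
d=1 and a=2a₀=76 at k=4, so the next step gives (m, d) = (38, 18) again — its k=1 value — and the period has length 4.

[38; 4, 4, 4, 76]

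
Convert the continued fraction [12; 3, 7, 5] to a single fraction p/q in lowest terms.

1392/113

Fold from the inside: start with 5/1.
  7 + 1/5 = 36/5
  3 + 5/36 = 113/36
  12 + 36/113 = 1392/113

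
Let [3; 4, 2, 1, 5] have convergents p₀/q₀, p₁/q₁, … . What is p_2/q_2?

Using pₖ = aₖpₖ₋₁ + pₖ₋₂, qₖ = aₖqₖ₋₁ + qₖ₋₂ (with p₋₁=1, p₋₂=0, q₋₁=0, q₋₂=1):
  k=0: a=3, p=3, q=1
  k=1: a=4, p=13, q=4
  k=2: a=2, p=29, q=9

29/9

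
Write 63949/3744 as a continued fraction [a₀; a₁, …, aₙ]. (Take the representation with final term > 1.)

63949 = 17·3744 + 301
3744 = 12·301 + 132
301 = 2·132 + 37
132 = 3·37 + 21
37 = 1·21 + 16
21 = 1·16 + 5
16 = 3·5 + 1
5 = 5·1 + 0  (stop)
So 63949/3744 = [17; 12, 2, 3, 1, 1, 3, 5].

[17; 12, 2, 3, 1, 1, 3, 5]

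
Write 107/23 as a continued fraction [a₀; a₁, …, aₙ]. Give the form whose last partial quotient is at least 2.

[4; 1, 1, 1, 7]

107 = 4*23 + 15
23 = 1*15 + 8
15 = 1*8 + 7
8 = 1*7 + 1
7 = 7*1 + 0  (stop)
So 107/23 = [4; 1, 1, 1, 7].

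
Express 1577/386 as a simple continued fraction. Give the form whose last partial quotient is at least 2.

1577 = 4×386 + 33
386 = 11×33 + 23
33 = 1×23 + 10
23 = 2×10 + 3
10 = 3×3 + 1
3 = 3×1 + 0  (stop)
So 1577/386 = [4; 11, 1, 2, 3, 3].

[4; 11, 1, 2, 3, 3]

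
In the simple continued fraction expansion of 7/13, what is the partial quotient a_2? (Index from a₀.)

7 = 0·13 + 7   →  a_0 = 0
13 = 1·7 + 6   →  a_1 = 1
7 = 1·6 + 1   →  a_2 = 1

1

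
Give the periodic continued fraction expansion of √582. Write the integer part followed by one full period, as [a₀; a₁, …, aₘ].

a₀ = ⌊√582⌋ = 24.
With m₀=0, d₀=1 and mₖ₊₁ = dₖaₖ − mₖ, dₖ₊₁ = (n − mₖ₊₁²)/dₖ, aₖ₊₁ = ⌊(a₀+mₖ₊₁)/dₖ₊₁⌋:
  k=1: m=24, d=6, a=8
  k=2: m=24, d=1, a=48
d=1 and a=2a₀=48 at k=2, so the next step gives (m, d) = (24, 6) again — its k=1 value — and the period has length 2.

[24; 8, 48]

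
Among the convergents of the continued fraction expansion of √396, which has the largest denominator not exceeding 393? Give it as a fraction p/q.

√396 = [19; 1, 8, 1, 38, …] (period length 4).
Convergents:
  p_0/q_0 = 19/1
  p_1/q_1 = 20/1
  p_2/q_2 = 179/9
  p_3/q_3 = 199/10
  p_4/q_4 = 7741/389
  p_5/q_5 = 7940/399
q_4 = 389 ≤ 393 < 399 = q_5, so the answer is 7741/389.

7741/389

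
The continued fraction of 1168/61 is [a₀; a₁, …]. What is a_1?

1168 = 19·61 + 9   →  a_0 = 19
61 = 6·9 + 7   →  a_1 = 6

6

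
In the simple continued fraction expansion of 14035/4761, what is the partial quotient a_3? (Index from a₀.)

5

14035 = 2·4761 + 4513   →  a_0 = 2
4761 = 1·4513 + 248   →  a_1 = 1
4513 = 18·248 + 49   →  a_2 = 18
248 = 5·49 + 3   →  a_3 = 5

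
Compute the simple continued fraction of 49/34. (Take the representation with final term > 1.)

49 = 1×34 + 15
34 = 2×15 + 4
15 = 3×4 + 3
4 = 1×3 + 1
3 = 3×1 + 0  (stop)
So 49/34 = [1; 2, 3, 1, 3].

[1; 2, 3, 1, 3]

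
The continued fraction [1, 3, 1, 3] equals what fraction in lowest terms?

Fold from the inside: start with 3/1.
  1 + 1/3 = 4/3
  3 + 3/4 = 15/4
  1 + 4/15 = 19/15

19/15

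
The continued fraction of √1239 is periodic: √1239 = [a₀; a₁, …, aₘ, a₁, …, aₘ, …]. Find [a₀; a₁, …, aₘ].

[35; 5, 70]

a₀ = ⌊√1239⌋ = 35.
With m₀=0, d₀=1 and mₖ₊₁ = dₖaₖ − mₖ, dₖ₊₁ = (n − mₖ₊₁²)/dₖ, aₖ₊₁ = ⌊(a₀+mₖ₊₁)/dₖ₊₁⌋:
  k=1: m=35, d=14, a=5
  k=2: m=35, d=1, a=70
d=1 and a=2a₀=70 at k=2, so the next step gives (m, d) = (35, 14) again — its k=1 value — and the period has length 2.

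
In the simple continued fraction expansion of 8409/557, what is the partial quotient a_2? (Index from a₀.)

8409 = 15·557 + 54   →  a_0 = 15
557 = 10·54 + 17   →  a_1 = 10
54 = 3·17 + 3   →  a_2 = 3

3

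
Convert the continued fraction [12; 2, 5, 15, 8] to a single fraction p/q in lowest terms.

16777/1347

Fold from the inside: start with 8/1.
  15 + 1/8 = 121/8
  5 + 8/121 = 613/121
  2 + 121/613 = 1347/613
  12 + 613/1347 = 16777/1347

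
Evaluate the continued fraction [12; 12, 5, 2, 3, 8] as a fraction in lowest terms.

46371/3838

Fold from the inside: start with 8/1.
  3 + 1/8 = 25/8
  2 + 8/25 = 58/25
  5 + 25/58 = 315/58
  12 + 58/315 = 3838/315
  12 + 315/3838 = 46371/3838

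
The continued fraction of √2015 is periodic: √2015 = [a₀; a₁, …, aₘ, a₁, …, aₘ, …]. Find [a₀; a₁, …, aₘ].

[44; 1, 7, 1, 88]

a₀ = ⌊√2015⌋ = 44.
With m₀=0, d₀=1 and mₖ₊₁ = dₖaₖ − mₖ, dₖ₊₁ = (n − mₖ₊₁²)/dₖ, aₖ₊₁ = ⌊(a₀+mₖ₊₁)/dₖ₊₁⌋:
  k=1: m=44, d=79, a=1
  k=2: m=35, d=10, a=7
  k=3: m=35, d=79, a=1
  k=4: m=44, d=1, a=88
d=1 and a=2a₀=88 at k=4, so the next step gives (m, d) = (44, 79) again — its k=1 value — and the period has length 4.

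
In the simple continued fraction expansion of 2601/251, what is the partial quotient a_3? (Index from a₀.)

3

2601 = 10·251 + 91   →  a_0 = 10
251 = 2·91 + 69   →  a_1 = 2
91 = 1·69 + 22   →  a_2 = 1
69 = 3·22 + 3   →  a_3 = 3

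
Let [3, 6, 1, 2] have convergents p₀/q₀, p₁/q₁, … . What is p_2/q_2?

22/7

Using pₖ = aₖpₖ₋₁ + pₖ₋₂, qₖ = aₖqₖ₋₁ + qₖ₋₂ (with p₋₁=1, p₋₂=0, q₋₁=0, q₋₂=1):
  k=0: a=3, p=3, q=1
  k=1: a=6, p=19, q=6
  k=2: a=1, p=22, q=7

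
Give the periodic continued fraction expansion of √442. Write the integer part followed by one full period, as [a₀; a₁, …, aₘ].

[21; 42]

a₀ = ⌊√442⌋ = 21.
With m₀=0, d₀=1 and mₖ₊₁ = dₖaₖ − mₖ, dₖ₊₁ = (n − mₖ₊₁²)/dₖ, aₖ₊₁ = ⌊(a₀+mₖ₊₁)/dₖ₊₁⌋:
  k=1: m=21, d=1, a=42
d=1 and a=2a₀=42 at k=1, so the next step gives (m, d) = (21, 1) again — its k=1 value — and the period has length 1.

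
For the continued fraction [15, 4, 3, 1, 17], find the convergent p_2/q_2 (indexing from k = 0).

Using pₖ = aₖpₖ₋₁ + pₖ₋₂, qₖ = aₖqₖ₋₁ + qₖ₋₂ (with p₋₁=1, p₋₂=0, q₋₁=0, q₋₂=1):
  k=0: a=15, p=15, q=1
  k=1: a=4, p=61, q=4
  k=2: a=3, p=198, q=13

198/13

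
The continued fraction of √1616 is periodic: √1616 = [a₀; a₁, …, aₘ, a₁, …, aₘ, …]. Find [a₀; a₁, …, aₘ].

[40; 5, 80]

a₀ = ⌊√1616⌋ = 40.
With m₀=0, d₀=1 and mₖ₊₁ = dₖaₖ − mₖ, dₖ₊₁ = (n − mₖ₊₁²)/dₖ, aₖ₊₁ = ⌊(a₀+mₖ₊₁)/dₖ₊₁⌋:
  k=1: m=40, d=16, a=5
  k=2: m=40, d=1, a=80
d=1 and a=2a₀=80 at k=2, so the next step gives (m, d) = (40, 16) again — its k=1 value — and the period has length 2.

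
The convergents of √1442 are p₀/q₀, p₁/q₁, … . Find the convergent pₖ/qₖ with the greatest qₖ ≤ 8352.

109630/2887

√1442 = [37; 1, 36, 1, 74, …] (period length 4).
Convergents:
  p_0/q_0 = 37/1
  p_1/q_1 = 38/1
  p_2/q_2 = 1405/37
  p_3/q_3 = 1443/38
  p_4/q_4 = 108187/2849
  p_5/q_5 = 109630/2887
  p_6/q_6 = 4054867/106781
q_5 = 2887 ≤ 8352 < 106781 = q_6, so the answer is 109630/2887.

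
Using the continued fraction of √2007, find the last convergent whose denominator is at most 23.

224/5

√2007 = [44; 1, 3, 1, 88, …] (period length 4).
Convergents:
  p_0/q_0 = 44/1
  p_1/q_1 = 45/1
  p_2/q_2 = 179/4
  p_3/q_3 = 224/5
  p_4/q_4 = 19891/444
q_3 = 5 ≤ 23 < 444 = q_4, so the answer is 224/5.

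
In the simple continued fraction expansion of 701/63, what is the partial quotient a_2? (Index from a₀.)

1

701 = 11·63 + 8   →  a_0 = 11
63 = 7·8 + 7   →  a_1 = 7
8 = 1·7 + 1   →  a_2 = 1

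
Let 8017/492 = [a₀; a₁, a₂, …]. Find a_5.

5

8017 = 16·492 + 145   →  a_0 = 16
492 = 3·145 + 57   →  a_1 = 3
145 = 2·57 + 31   →  a_2 = 2
57 = 1·31 + 26   →  a_3 = 1
31 = 1·26 + 5   →  a_4 = 1
26 = 5·5 + 1   →  a_5 = 5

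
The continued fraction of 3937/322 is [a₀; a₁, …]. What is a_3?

3937 = 12·322 + 73   →  a_0 = 12
322 = 4·73 + 30   →  a_1 = 4
73 = 2·30 + 13   →  a_2 = 2
30 = 2·13 + 4   →  a_3 = 2

2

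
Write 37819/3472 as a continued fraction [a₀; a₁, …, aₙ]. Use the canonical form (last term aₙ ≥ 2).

[10; 1, 8, 3, 4, 9, 3]

37819 = 10×3472 + 3099
3472 = 1×3099 + 373
3099 = 8×373 + 115
373 = 3×115 + 28
115 = 4×28 + 3
28 = 9×3 + 1
3 = 3×1 + 0  (stop)
So 37819/3472 = [10; 1, 8, 3, 4, 9, 3].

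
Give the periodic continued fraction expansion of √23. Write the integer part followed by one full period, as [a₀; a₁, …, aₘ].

[4; 1, 3, 1, 8]

a₀ = ⌊√23⌋ = 4.
With m₀=0, d₀=1 and mₖ₊₁ = dₖaₖ − mₖ, dₖ₊₁ = (n − mₖ₊₁²)/dₖ, aₖ₊₁ = ⌊(a₀+mₖ₊₁)/dₖ₊₁⌋:
  k=1: m=4, d=7, a=1
  k=2: m=3, d=2, a=3
  k=3: m=3, d=7, a=1
  k=4: m=4, d=1, a=8
d=1 and a=2a₀=8 at k=4, so the next step gives (m, d) = (4, 7) again — its k=1 value — and the period has length 4.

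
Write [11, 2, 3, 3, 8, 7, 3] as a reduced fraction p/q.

48837/4271

Fold from the inside: start with 3/1.
  7 + 1/3 = 22/3
  8 + 3/22 = 179/22
  3 + 22/179 = 559/179
  3 + 179/559 = 1856/559
  2 + 559/1856 = 4271/1856
  11 + 1856/4271 = 48837/4271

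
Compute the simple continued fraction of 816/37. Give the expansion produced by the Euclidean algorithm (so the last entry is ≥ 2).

[22; 18, 2]

816 = 22*37 + 2
37 = 18*2 + 1
2 = 2*1 + 0  (stop)
So 816/37 = [22; 18, 2].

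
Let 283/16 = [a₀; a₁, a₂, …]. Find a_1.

1

283 = 17·16 + 11   →  a_0 = 17
16 = 1·11 + 5   →  a_1 = 1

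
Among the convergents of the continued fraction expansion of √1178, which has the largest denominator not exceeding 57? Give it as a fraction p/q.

961/28

√1178 = [34; 3, 9, 2, 9, 3, 68, …] (period length 6).
Convergents:
  p_0/q_0 = 34/1
  p_1/q_1 = 103/3
  p_2/q_2 = 961/28
  p_3/q_3 = 2025/59
q_2 = 28 ≤ 57 < 59 = q_3, so the answer is 961/28.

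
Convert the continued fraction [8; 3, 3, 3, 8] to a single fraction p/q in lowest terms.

Fold from the inside: start with 8/1.
  3 + 1/8 = 25/8
  3 + 8/25 = 83/25
  3 + 25/83 = 274/83
  8 + 83/274 = 2275/274

2275/274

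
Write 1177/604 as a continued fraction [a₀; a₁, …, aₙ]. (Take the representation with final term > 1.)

1177 = 1×604 + 573
604 = 1×573 + 31
573 = 18×31 + 15
31 = 2×15 + 1
15 = 15×1 + 0  (stop)
So 1177/604 = [1; 1, 18, 2, 15].

[1; 1, 18, 2, 15]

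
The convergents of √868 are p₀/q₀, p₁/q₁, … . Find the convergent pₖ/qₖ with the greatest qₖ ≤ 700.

√868 = [29; 2, 6, 19, 2, 19, 6, 2, 58, …] (period length 8).
Convergents:
  p_0/q_0 = 29/1
  p_1/q_1 = 59/2
  p_2/q_2 = 383/13
  p_3/q_3 = 7336/249
  p_4/q_4 = 15055/511
  p_5/q_5 = 293381/9958
q_4 = 511 ≤ 700 < 9958 = q_5, so the answer is 15055/511.

15055/511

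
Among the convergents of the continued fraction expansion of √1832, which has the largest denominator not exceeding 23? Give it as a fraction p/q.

√1832 = [42; 1, 4, 21, 4, 1, 84, …] (period length 6).
Convergents:
  p_0/q_0 = 42/1
  p_1/q_1 = 43/1
  p_2/q_2 = 214/5
  p_3/q_3 = 4537/106
q_2 = 5 ≤ 23 < 106 = q_3, so the answer is 214/5.

214/5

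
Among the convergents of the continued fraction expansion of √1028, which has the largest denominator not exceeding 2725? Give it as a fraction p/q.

32864/1025

√1028 = [32; 16, 64, …] (period length 2).
Convergents:
  p_0/q_0 = 32/1
  p_1/q_1 = 513/16
  p_2/q_2 = 32864/1025
  p_3/q_3 = 526337/16416
q_2 = 1025 ≤ 2725 < 16416 = q_3, so the answer is 32864/1025.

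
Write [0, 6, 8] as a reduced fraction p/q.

8/49

Using pₖ = aₖpₖ₋₁ + pₖ₋₂ and qₖ = aₖqₖ₋₁ + qₖ₋₂:
  k=0: a=0, p=0, q=1
  k=1: a=6, p=1, q=6
  k=2: a=8, p=8, q=49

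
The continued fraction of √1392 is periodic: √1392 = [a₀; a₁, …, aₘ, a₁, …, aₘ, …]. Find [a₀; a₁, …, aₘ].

a₀ = ⌊√1392⌋ = 37.
With m₀=0, d₀=1 and mₖ₊₁ = dₖaₖ − mₖ, dₖ₊₁ = (n − mₖ₊₁²)/dₖ, aₖ₊₁ = ⌊(a₀+mₖ₊₁)/dₖ₊₁⌋:
  k=1: m=37, d=23, a=3
  k=2: m=32, d=16, a=4
  k=3: m=32, d=23, a=3
  k=4: m=37, d=1, a=74
d=1 and a=2a₀=74 at k=4, so the next step gives (m, d) = (37, 23) again — its k=1 value — and the period has length 4.

[37; 3, 4, 3, 74]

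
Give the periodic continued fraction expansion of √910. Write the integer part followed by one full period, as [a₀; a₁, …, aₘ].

a₀ = ⌊√910⌋ = 30.
With m₀=0, d₀=1 and mₖ₊₁ = dₖaₖ − mₖ, dₖ₊₁ = (n − mₖ₊₁²)/dₖ, aₖ₊₁ = ⌊(a₀+mₖ₊₁)/dₖ₊₁⌋:
  k=1: m=30, d=10, a=6
  k=2: m=30, d=1, a=60
d=1 and a=2a₀=60 at k=2, so the next step gives (m, d) = (30, 10) again — its k=1 value — and the period has length 2.

[30; 6, 60]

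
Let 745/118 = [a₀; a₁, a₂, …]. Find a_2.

745 = 6·118 + 37   →  a_0 = 6
118 = 3·37 + 7   →  a_1 = 3
37 = 5·7 + 2   →  a_2 = 5

5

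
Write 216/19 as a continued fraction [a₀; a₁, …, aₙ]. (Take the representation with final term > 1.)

216 = 11*19 + 7
19 = 2*7 + 5
7 = 1*5 + 2
5 = 2*2 + 1
2 = 2*1 + 0  (stop)
So 216/19 = [11; 2, 1, 2, 2].

[11; 2, 1, 2, 2]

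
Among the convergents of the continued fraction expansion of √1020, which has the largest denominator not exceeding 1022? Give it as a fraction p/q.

32161/1007

√1020 = [31; 1, 14, 1, 62, …] (period length 4).
Convergents:
  p_0/q_0 = 31/1
  p_1/q_1 = 32/1
  p_2/q_2 = 479/15
  p_3/q_3 = 511/16
  p_4/q_4 = 32161/1007
  p_5/q_5 = 32672/1023
q_4 = 1007 ≤ 1022 < 1023 = q_5, so the answer is 32161/1007.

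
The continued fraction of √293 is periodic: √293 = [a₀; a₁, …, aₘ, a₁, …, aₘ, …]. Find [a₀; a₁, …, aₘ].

[17; 8, 1, 1, 8, 34]

a₀ = ⌊√293⌋ = 17.
With m₀=0, d₀=1 and mₖ₊₁ = dₖaₖ − mₖ, dₖ₊₁ = (n − mₖ₊₁²)/dₖ, aₖ₊₁ = ⌊(a₀+mₖ₊₁)/dₖ₊₁⌋:
  k=1: m=17, d=4, a=8
  k=2: m=15, d=17, a=1
  k=3: m=2, d=17, a=1
  k=4: m=15, d=4, a=8
  k=5: m=17, d=1, a=34
d=1 and a=2a₀=34 at k=5, so the next step gives (m, d) = (17, 4) again — its k=1 value — and the period has length 5.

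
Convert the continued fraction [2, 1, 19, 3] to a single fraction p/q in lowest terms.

Fold from the inside: start with 3/1.
  19 + 1/3 = 58/3
  1 + 3/58 = 61/58
  2 + 58/61 = 180/61

180/61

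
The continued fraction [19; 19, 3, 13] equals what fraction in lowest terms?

14727/773

Using pₖ = aₖpₖ₋₁ + pₖ₋₂ and qₖ = aₖqₖ₋₁ + qₖ₋₂:
  k=0: a=19, p=19, q=1
  k=1: a=19, p=362, q=19
  k=2: a=3, p=1105, q=58
  k=3: a=13, p=14727, q=773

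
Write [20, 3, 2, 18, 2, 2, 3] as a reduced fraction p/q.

Fold from the inside: start with 3/1.
  2 + 1/3 = 7/3
  2 + 3/7 = 17/7
  18 + 7/17 = 313/17
  2 + 17/313 = 643/313
  3 + 313/643 = 2242/643
  20 + 643/2242 = 45483/2242

45483/2242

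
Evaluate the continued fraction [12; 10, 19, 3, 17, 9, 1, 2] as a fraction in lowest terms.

Fold from the inside: start with 2/1.
  1 + 1/2 = 3/2
  9 + 2/3 = 29/3
  17 + 3/29 = 496/29
  3 + 29/496 = 1517/496
  19 + 496/1517 = 29319/1517
  10 + 1517/29319 = 294707/29319
  12 + 29319/294707 = 3565803/294707

3565803/294707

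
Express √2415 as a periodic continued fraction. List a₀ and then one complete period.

[49; 7, 98]

a₀ = ⌊√2415⌋ = 49.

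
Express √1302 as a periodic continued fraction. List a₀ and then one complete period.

[36; 12, 72]

a₀ = ⌊√1302⌋ = 36.
With m₀=0, d₀=1 and mₖ₊₁ = dₖaₖ − mₖ, dₖ₊₁ = (n − mₖ₊₁²)/dₖ, aₖ₊₁ = ⌊(a₀+mₖ₊₁)/dₖ₊₁⌋:
  k=1: m=36, d=6, a=12
  k=2: m=36, d=1, a=72
d=1 and a=2a₀=72 at k=2, so the next step gives (m, d) = (36, 6) again — its k=1 value — and the period has length 2.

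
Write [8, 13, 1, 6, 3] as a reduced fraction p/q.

Using pₖ = aₖpₖ₋₁ + pₖ₋₂ and qₖ = aₖqₖ₋₁ + qₖ₋₂:
  k=0: a=8, p=8, q=1
  k=1: a=13, p=105, q=13
  k=2: a=1, p=113, q=14
  k=3: a=6, p=783, q=97
  k=4: a=3, p=2462, q=305

2462/305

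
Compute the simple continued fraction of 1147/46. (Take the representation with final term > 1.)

1147 = 24·46 + 43
46 = 1·43 + 3
43 = 14·3 + 1
3 = 3·1 + 0  (stop)
So 1147/46 = [24; 1, 14, 3].

[24; 1, 14, 3]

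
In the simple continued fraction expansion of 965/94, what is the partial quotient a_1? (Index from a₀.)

3

965 = 10·94 + 25   →  a_0 = 10
94 = 3·25 + 19   →  a_1 = 3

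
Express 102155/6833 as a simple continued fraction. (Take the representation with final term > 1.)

[14; 1, 19, 10, 3, 3, 3]

102155 = 14·6833 + 6493
6833 = 1·6493 + 340
6493 = 19·340 + 33
340 = 10·33 + 10
33 = 3·10 + 3
10 = 3·3 + 1
3 = 3·1 + 0  (stop)
So 102155/6833 = [14; 1, 19, 10, 3, 3, 3].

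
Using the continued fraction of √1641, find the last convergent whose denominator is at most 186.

4375/108

√1641 = [40; 1, 1, 26, 1, 1, 80, …] (period length 6).
Convergents:
  p_0/q_0 = 40/1
  p_1/q_1 = 41/1
  p_2/q_2 = 81/2
  p_3/q_3 = 2147/53
  p_4/q_4 = 2228/55
  p_5/q_5 = 4375/108
  p_6/q_6 = 352228/8695
q_5 = 108 ≤ 186 < 8695 = q_6, so the answer is 4375/108.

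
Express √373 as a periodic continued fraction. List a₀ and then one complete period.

[19; 3, 5, 5, 3, 38]

a₀ = ⌊√373⌋ = 19.
With m₀=0, d₀=1 and mₖ₊₁ = dₖaₖ − mₖ, dₖ₊₁ = (n − mₖ₊₁²)/dₖ, aₖ₊₁ = ⌊(a₀+mₖ₊₁)/dₖ₊₁⌋:
  k=1: m=19, d=12, a=3
  k=2: m=17, d=7, a=5
  k=3: m=18, d=7, a=5
  k=4: m=17, d=12, a=3
  k=5: m=19, d=1, a=38
d=1 and a=2a₀=38 at k=5, so the next step gives (m, d) = (19, 12) again — its k=1 value — and the period has length 5.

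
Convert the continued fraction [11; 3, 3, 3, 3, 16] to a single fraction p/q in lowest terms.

Fold from the inside: start with 16/1.
  3 + 1/16 = 49/16
  3 + 16/49 = 163/49
  3 + 49/163 = 538/163
  3 + 163/538 = 1777/538
  11 + 538/1777 = 20085/1777

20085/1777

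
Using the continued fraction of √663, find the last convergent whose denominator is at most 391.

5330/207

√663 = [25; 1, 2, 1, 50, …] (period length 4).
Convergents:
  p_0/q_0 = 25/1
  p_1/q_1 = 26/1
  p_2/q_2 = 77/3
  p_3/q_3 = 103/4
  p_4/q_4 = 5227/203
  p_5/q_5 = 5330/207
  p_6/q_6 = 15887/617
q_5 = 207 ≤ 391 < 617 = q_6, so the answer is 5330/207.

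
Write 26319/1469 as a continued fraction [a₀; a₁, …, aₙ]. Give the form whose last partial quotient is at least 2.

26319 = 17·1469 + 1346
1469 = 1·1346 + 123
1346 = 10·123 + 116
123 = 1·116 + 7
116 = 16·7 + 4
7 = 1·4 + 3
4 = 1·3 + 1
3 = 3·1 + 0  (stop)
So 26319/1469 = [17; 1, 10, 1, 16, 1, 1, 3].

[17; 1, 10, 1, 16, 1, 1, 3]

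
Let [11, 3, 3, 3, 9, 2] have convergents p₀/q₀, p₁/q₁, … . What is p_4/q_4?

3470/307

Using pₖ = aₖpₖ₋₁ + pₖ₋₂, qₖ = aₖqₖ₋₁ + qₖ₋₂ (with p₋₁=1, p₋₂=0, q₋₁=0, q₋₂=1):
  k=0: a=11, p=11, q=1
  k=1: a=3, p=34, q=3
  k=2: a=3, p=113, q=10
  k=3: a=3, p=373, q=33
  k=4: a=9, p=3470, q=307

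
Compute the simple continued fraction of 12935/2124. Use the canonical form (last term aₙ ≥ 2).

[6; 11, 8, 3, 3, 2]

12935 = 6*2124 + 191
2124 = 11*191 + 23
191 = 8*23 + 7
23 = 3*7 + 2
7 = 3*2 + 1
2 = 2*1 + 0  (stop)
So 12935/2124 = [6; 11, 8, 3, 3, 2].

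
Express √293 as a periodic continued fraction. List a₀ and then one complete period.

[17; 8, 1, 1, 8, 34]

a₀ = ⌊√293⌋ = 17.
With m₀=0, d₀=1 and mₖ₊₁ = dₖaₖ − mₖ, dₖ₊₁ = (n − mₖ₊₁²)/dₖ, aₖ₊₁ = ⌊(a₀+mₖ₊₁)/dₖ₊₁⌋:
  k=1: m=17, d=4, a=8
  k=2: m=15, d=17, a=1
  k=3: m=2, d=17, a=1
  k=4: m=15, d=4, a=8
  k=5: m=17, d=1, a=34
d=1 and a=2a₀=34 at k=5, so the next step gives (m, d) = (17, 4) again — its k=1 value — and the period has length 5.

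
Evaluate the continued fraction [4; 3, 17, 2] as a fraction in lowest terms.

Fold from the inside: start with 2/1.
  17 + 1/2 = 35/2
  3 + 2/35 = 107/35
  4 + 35/107 = 463/107

463/107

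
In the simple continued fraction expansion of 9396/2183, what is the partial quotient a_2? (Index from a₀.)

9396 = 4·2183 + 664   →  a_0 = 4
2183 = 3·664 + 191   →  a_1 = 3
664 = 3·191 + 91   →  a_2 = 3

3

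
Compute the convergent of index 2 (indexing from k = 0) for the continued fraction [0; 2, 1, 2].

1/3

Using pₖ = aₖpₖ₋₁ + pₖ₋₂, qₖ = aₖqₖ₋₁ + qₖ₋₂ (with p₋₁=1, p₋₂=0, q₋₁=0, q₋₂=1):
  k=0: a=0, p=0, q=1
  k=1: a=2, p=1, q=2
  k=2: a=1, p=1, q=3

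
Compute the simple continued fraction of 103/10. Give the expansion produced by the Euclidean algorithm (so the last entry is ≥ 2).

[10; 3, 3]

103 = 10*10 + 3
10 = 3*3 + 1
3 = 3*1 + 0  (stop)
So 103/10 = [10; 3, 3].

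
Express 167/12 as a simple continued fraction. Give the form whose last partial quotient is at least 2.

167 = 13*12 + 11
12 = 1*11 + 1
11 = 11*1 + 0  (stop)
So 167/12 = [13; 1, 11].

[13; 1, 11]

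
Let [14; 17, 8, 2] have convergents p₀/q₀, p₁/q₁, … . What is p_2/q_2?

1926/137

Using pₖ = aₖpₖ₋₁ + pₖ₋₂, qₖ = aₖqₖ₋₁ + qₖ₋₂ (with p₋₁=1, p₋₂=0, q₋₁=0, q₋₂=1):
  k=0: a=14, p=14, q=1
  k=1: a=17, p=239, q=17
  k=2: a=8, p=1926, q=137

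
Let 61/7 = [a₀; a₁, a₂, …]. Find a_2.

61 = 8·7 + 5   →  a_0 = 8
7 = 1·5 + 2   →  a_1 = 1
5 = 2·2 + 1   →  a_2 = 2

2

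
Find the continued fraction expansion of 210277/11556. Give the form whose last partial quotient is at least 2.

[18; 5, 10, 1, 3, 17, 3]

210277 = 18·11556 + 2269
11556 = 5·2269 + 211
2269 = 10·211 + 159
211 = 1·159 + 52
159 = 3·52 + 3
52 = 17·3 + 1
3 = 3·1 + 0  (stop)
So 210277/11556 = [18; 5, 10, 1, 3, 17, 3].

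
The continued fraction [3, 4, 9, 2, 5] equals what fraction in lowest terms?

1385/427

Fold from the inside: start with 5/1.
  2 + 1/5 = 11/5
  9 + 5/11 = 104/11
  4 + 11/104 = 427/104
  3 + 104/427 = 1385/427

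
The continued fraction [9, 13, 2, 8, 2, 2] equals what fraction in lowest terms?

10880/1199

Using pₖ = aₖpₖ₋₁ + pₖ₋₂ and qₖ = aₖqₖ₋₁ + qₖ₋₂:
  k=0: a=9, p=9, q=1
  k=1: a=13, p=118, q=13
  k=2: a=2, p=245, q=27
  k=3: a=8, p=2078, q=229
  k=4: a=2, p=4401, q=485
  k=5: a=2, p=10880, q=1199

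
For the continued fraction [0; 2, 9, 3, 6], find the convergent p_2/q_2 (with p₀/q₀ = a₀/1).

9/19

Using pₖ = aₖpₖ₋₁ + pₖ₋₂, qₖ = aₖqₖ₋₁ + qₖ₋₂ (with p₋₁=1, p₋₂=0, q₋₁=0, q₋₂=1):
  k=0: a=0, p=0, q=1
  k=1: a=2, p=1, q=2
  k=2: a=9, p=9, q=19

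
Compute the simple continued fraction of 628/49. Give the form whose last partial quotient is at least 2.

[12; 1, 4, 2, 4]

628 = 12×49 + 40
49 = 1×40 + 9
40 = 4×9 + 4
9 = 2×4 + 1
4 = 4×1 + 0  (stop)
So 628/49 = [12; 1, 4, 2, 4].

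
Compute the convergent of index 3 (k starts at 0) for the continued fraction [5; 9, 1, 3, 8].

199/39

Using pₖ = aₖpₖ₋₁ + pₖ₋₂, qₖ = aₖqₖ₋₁ + qₖ₋₂ (with p₋₁=1, p₋₂=0, q₋₁=0, q₋₂=1):
  k=0: a=5, p=5, q=1
  k=1: a=9, p=46, q=9
  k=2: a=1, p=51, q=10
  k=3: a=3, p=199, q=39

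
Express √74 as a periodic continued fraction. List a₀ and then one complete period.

a₀ = ⌊√74⌋ = 8.
With m₀=0, d₀=1 and mₖ₊₁ = dₖaₖ − mₖ, dₖ₊₁ = (n − mₖ₊₁²)/dₖ, aₖ₊₁ = ⌊(a₀+mₖ₊₁)/dₖ₊₁⌋:
  k=1: m=8, d=10, a=1
  k=2: m=2, d=7, a=1
  k=3: m=5, d=7, a=1
  k=4: m=2, d=10, a=1
  k=5: m=8, d=1, a=16
d=1 and a=2a₀=16 at k=5, so the next step gives (m, d) = (8, 10) again — its k=1 value — and the period has length 5.

[8; 1, 1, 1, 1, 16]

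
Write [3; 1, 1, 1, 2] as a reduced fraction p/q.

29/8

Using pₖ = aₖpₖ₋₁ + pₖ₋₂ and qₖ = aₖqₖ₋₁ + qₖ₋₂:
  k=0: a=3, p=3, q=1
  k=1: a=1, p=4, q=1
  k=2: a=1, p=7, q=2
  k=3: a=1, p=11, q=3
  k=4: a=2, p=29, q=8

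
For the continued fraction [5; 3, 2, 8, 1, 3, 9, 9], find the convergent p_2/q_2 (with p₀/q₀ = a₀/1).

Using pₖ = aₖpₖ₋₁ + pₖ₋₂, qₖ = aₖqₖ₋₁ + qₖ₋₂ (with p₋₁=1, p₋₂=0, q₋₁=0, q₋₂=1):
  k=0: a=5, p=5, q=1
  k=1: a=3, p=16, q=3
  k=2: a=2, p=37, q=7

37/7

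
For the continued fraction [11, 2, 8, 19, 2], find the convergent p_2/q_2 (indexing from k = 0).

195/17

Using pₖ = aₖpₖ₋₁ + pₖ₋₂, qₖ = aₖqₖ₋₁ + qₖ₋₂ (with p₋₁=1, p₋₂=0, q₋₁=0, q₋₂=1):
  k=0: a=11, p=11, q=1
  k=1: a=2, p=23, q=2
  k=2: a=8, p=195, q=17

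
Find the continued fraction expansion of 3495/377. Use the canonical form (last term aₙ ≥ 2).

[9; 3, 1, 2, 3, 2, 4]

3495 = 9×377 + 102
377 = 3×102 + 71
102 = 1×71 + 31
71 = 2×31 + 9
31 = 3×9 + 4
9 = 2×4 + 1
4 = 4×1 + 0  (stop)
So 3495/377 = [9; 3, 1, 2, 3, 2, 4].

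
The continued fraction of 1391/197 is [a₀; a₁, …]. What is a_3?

2

1391 = 7·197 + 12   →  a_0 = 7
197 = 16·12 + 5   →  a_1 = 16
12 = 2·5 + 2   →  a_2 = 2
5 = 2·2 + 1   →  a_3 = 2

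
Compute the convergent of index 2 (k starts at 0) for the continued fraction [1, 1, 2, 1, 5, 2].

5/3

Using pₖ = aₖpₖ₋₁ + pₖ₋₂, qₖ = aₖqₖ₋₁ + qₖ₋₂ (with p₋₁=1, p₋₂=0, q₋₁=0, q₋₂=1):
  k=0: a=1, p=1, q=1
  k=1: a=1, p=2, q=1
  k=2: a=2, p=5, q=3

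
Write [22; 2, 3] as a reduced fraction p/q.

Using pₖ = aₖpₖ₋₁ + pₖ₋₂ and qₖ = aₖqₖ₋₁ + qₖ₋₂:
  k=0: a=22, p=22, q=1
  k=1: a=2, p=45, q=2
  k=2: a=3, p=157, q=7

157/7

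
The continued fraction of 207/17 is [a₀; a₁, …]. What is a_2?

1

207 = 12·17 + 3   →  a_0 = 12
17 = 5·3 + 2   →  a_1 = 5
3 = 1·2 + 1   →  a_2 = 1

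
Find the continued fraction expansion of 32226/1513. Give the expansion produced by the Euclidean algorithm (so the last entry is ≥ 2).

32226 = 21·1513 + 453
1513 = 3·453 + 154
453 = 2·154 + 145
154 = 1·145 + 9
145 = 16·9 + 1
9 = 9·1 + 0  (stop)
So 32226/1513 = [21; 3, 2, 1, 16, 9].

[21; 3, 2, 1, 16, 9]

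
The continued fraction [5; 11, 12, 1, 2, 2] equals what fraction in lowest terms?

Fold from the inside: start with 2/1.
  2 + 1/2 = 5/2
  1 + 2/5 = 7/5
  12 + 5/7 = 89/7
  11 + 7/89 = 986/89
  5 + 89/986 = 5019/986

5019/986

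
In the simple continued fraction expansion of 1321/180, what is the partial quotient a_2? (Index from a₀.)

1

1321 = 7·180 + 61   →  a_0 = 7
180 = 2·61 + 58   →  a_1 = 2
61 = 1·58 + 3   →  a_2 = 1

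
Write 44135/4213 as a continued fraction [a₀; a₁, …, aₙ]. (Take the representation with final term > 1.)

44135 = 10·4213 + 2005
4213 = 2·2005 + 203
2005 = 9·203 + 178
203 = 1·178 + 25
178 = 7·25 + 3
25 = 8·3 + 1
3 = 3·1 + 0  (stop)
So 44135/4213 = [10; 2, 9, 1, 7, 8, 3].

[10; 2, 9, 1, 7, 8, 3]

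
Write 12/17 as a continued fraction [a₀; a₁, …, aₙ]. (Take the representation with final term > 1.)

[0; 1, 2, 2, 2]

12 = 0·17 + 12
17 = 1·12 + 5
12 = 2·5 + 2
5 = 2·2 + 1
2 = 2·1 + 0  (stop)
So 12/17 = [0; 1, 2, 2, 2].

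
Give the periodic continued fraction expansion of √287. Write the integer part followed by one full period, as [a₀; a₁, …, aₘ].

[16; 1, 15, 1, 32]

a₀ = ⌊√287⌋ = 16.
With m₀=0, d₀=1 and mₖ₊₁ = dₖaₖ − mₖ, dₖ₊₁ = (n − mₖ₊₁²)/dₖ, aₖ₊₁ = ⌊(a₀+mₖ₊₁)/dₖ₊₁⌋:
  k=1: m=16, d=31, a=1
  k=2: m=15, d=2, a=15
  k=3: m=15, d=31, a=1
  k=4: m=16, d=1, a=32
d=1 and a=2a₀=32 at k=4, so the next step gives (m, d) = (16, 31) again — its k=1 value — and the period has length 4.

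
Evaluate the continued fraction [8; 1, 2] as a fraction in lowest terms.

26/3

Fold from the inside: start with 2/1.
  1 + 1/2 = 3/2
  8 + 2/3 = 26/3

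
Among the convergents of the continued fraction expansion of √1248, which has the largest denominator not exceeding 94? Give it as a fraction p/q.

1837/52

√1248 = [35; 3, 17, 3, 70, …] (period length 4).
Convergents:
  p_0/q_0 = 35/1
  p_1/q_1 = 106/3
  p_2/q_2 = 1837/52
  p_3/q_3 = 5617/159
q_2 = 52 ≤ 94 < 159 = q_3, so the answer is 1837/52.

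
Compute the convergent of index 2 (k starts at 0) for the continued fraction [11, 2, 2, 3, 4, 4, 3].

Using pₖ = aₖpₖ₋₁ + pₖ₋₂, qₖ = aₖqₖ₋₁ + qₖ₋₂ (with p₋₁=1, p₋₂=0, q₋₁=0, q₋₂=1):
  k=0: a=11, p=11, q=1
  k=1: a=2, p=23, q=2
  k=2: a=2, p=57, q=5

57/5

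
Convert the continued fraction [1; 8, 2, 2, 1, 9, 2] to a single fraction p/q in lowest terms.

Using pₖ = aₖpₖ₋₁ + pₖ₋₂ and qₖ = aₖqₖ₋₁ + qₖ₋₂:
  k=0: a=1, p=1, q=1
  k=1: a=8, p=9, q=8
  k=2: a=2, p=19, q=17
  k=3: a=2, p=47, q=42
  k=4: a=1, p=66, q=59
  k=5: a=9, p=641, q=573
  k=6: a=2, p=1348, q=1205

1348/1205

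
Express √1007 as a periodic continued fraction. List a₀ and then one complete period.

a₀ = ⌊√1007⌋ = 31.
With m₀=0, d₀=1 and mₖ₊₁ = dₖaₖ − mₖ, dₖ₊₁ = (n − mₖ₊₁²)/dₖ, aₖ₊₁ = ⌊(a₀+mₖ₊₁)/dₖ₊₁⌋:
  k=1: m=31, d=46, a=1
  k=2: m=15, d=17, a=2
  k=3: m=19, d=38, a=1
  k=4: m=19, d=17, a=2
  k=5: m=15, d=46, a=1
  k=6: m=31, d=1, a=62
d=1 and a=2a₀=62 at k=6, so the next step gives (m, d) = (31, 46) again — its k=1 value — and the period has length 6.

[31; 1, 2, 1, 2, 1, 62]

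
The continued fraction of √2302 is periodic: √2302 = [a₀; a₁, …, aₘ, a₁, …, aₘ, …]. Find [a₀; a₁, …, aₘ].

a₀ = ⌊√2302⌋ = 47.
With m₀=0, d₀=1 and mₖ₊₁ = dₖaₖ − mₖ, dₖ₊₁ = (n − mₖ₊₁²)/dₖ, aₖ₊₁ = ⌊(a₀+mₖ₊₁)/dₖ₊₁⌋:
  k=1: m=47, d=93, a=1
  k=2: m=46, d=2, a=46
  k=3: m=46, d=93, a=1
  k=4: m=47, d=1, a=94
d=1 and a=2a₀=94 at k=4, so the next step gives (m, d) = (47, 93) again — its k=1 value — and the period has length 4.

[47; 1, 46, 1, 94]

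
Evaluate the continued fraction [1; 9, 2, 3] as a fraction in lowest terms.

Using pₖ = aₖpₖ₋₁ + pₖ₋₂ and qₖ = aₖqₖ₋₁ + qₖ₋₂:
  k=0: a=1, p=1, q=1
  k=1: a=9, p=10, q=9
  k=2: a=2, p=21, q=19
  k=3: a=3, p=73, q=66

73/66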